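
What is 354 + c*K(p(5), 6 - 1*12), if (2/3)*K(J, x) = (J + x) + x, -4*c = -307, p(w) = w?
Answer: -3615/8 ≈ -451.88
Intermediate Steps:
c = 307/4 (c = -¼*(-307) = 307/4 ≈ 76.750)
K(J, x) = 3*x + 3*J/2 (K(J, x) = 3*((J + x) + x)/2 = 3*(J + 2*x)/2 = 3*x + 3*J/2)
354 + c*K(p(5), 6 - 1*12) = 354 + 307*(3*(6 - 1*12) + (3/2)*5)/4 = 354 + 307*(3*(6 - 12) + 15/2)/4 = 354 + 307*(3*(-6) + 15/2)/4 = 354 + 307*(-18 + 15/2)/4 = 354 + (307/4)*(-21/2) = 354 - 6447/8 = -3615/8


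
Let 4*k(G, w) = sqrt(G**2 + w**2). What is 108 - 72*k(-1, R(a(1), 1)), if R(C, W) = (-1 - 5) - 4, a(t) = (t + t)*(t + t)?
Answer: 108 - 18*sqrt(101) ≈ -72.898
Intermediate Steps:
a(t) = 4*t**2 (a(t) = (2*t)*(2*t) = 4*t**2)
R(C, W) = -10 (R(C, W) = -6 - 4 = -10)
k(G, w) = sqrt(G**2 + w**2)/4
108 - 72*k(-1, R(a(1), 1)) = 108 - 18*sqrt((-1)**2 + (-10)**2) = 108 - 18*sqrt(1 + 100) = 108 - 18*sqrt(101)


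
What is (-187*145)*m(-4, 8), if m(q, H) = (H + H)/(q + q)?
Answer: 54230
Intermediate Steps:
m(q, H) = H/q (m(q, H) = (2*H)/((2*q)) = (2*H)*(1/(2*q)) = H/q)
(-187*145)*m(-4, 8) = (-187*145)*(8/(-4)) = -216920*(-1)/4 = -27115*(-2) = 54230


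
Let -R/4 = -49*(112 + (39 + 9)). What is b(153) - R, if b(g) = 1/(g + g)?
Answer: -9596159/306 ≈ -31360.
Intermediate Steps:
R = 31360 (R = -(-196)*(112 + (39 + 9)) = -(-196)*(112 + 48) = -(-196)*160 = -4*(-7840) = 31360)
b(g) = 1/(2*g)
b(153) - R = (½)/153 - 1*31360 = (½)*(1/153) - 31360 = 1/306 - 31360 = -9596159/306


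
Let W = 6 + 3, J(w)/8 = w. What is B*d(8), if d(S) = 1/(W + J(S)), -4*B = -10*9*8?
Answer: 180/73 ≈ 2.4658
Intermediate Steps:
J(w) = 8*w
B = 180 (B = -(-10*9)*8/4 = -(-45)*8/2 = -¼*(-720) = 180)
W = 9
d(S) = 1/(9 + 8*S)
B*d(8) = 180/(9 + 8*8) = 180/(9 + 64) = 180/73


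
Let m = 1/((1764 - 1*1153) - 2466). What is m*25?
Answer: -5/371 ≈ -0.013477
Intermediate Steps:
m = -1/1855 (m = 1/((1764 - 1153) - 2466) = 1/(611 - 2466) = 1/(-1855) = -1/1855 ≈ -0.00053908)
m*25 = -1/1855*25 = -5/371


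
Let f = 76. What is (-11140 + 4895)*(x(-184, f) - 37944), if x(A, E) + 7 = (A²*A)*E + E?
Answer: 2956883717855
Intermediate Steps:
x(A, E) = -7 + E + E*A³ (x(A, E) = -7 + ((A²*A)*E + E) = -7 + (A³*E + E) = -7 + (E*A³ + E) = -7 + (E + E*A³) = -7 + E + E*A³)
(-11140 + 4895)*(x(-184, f) - 37944) = (-11140 + 4895)*((-7 + 76 + 76*(-184)³) - 37944) = -6245*((-7 + 76 + 76*(-6229504)) - 37944) = -6245*((-7 + 76 - 473442304) - 37944) = -6245*(-473442235 - 37944) = -6245*(-473480179) = 2956883717855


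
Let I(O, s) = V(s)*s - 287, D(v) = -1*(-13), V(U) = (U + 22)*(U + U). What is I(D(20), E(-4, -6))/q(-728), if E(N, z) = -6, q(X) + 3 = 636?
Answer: 865/633 ≈ 1.3665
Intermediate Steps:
q(X) = 633 (q(X) = -3 + 636 = 633)
V(U) = 2*U*(22 + U) (V(U) = (22 + U)*(2*U) = 2*U*(22 + U))
D(v) = 13
I(O, s) = -287 + 2*s²*(22 + s) (I(O, s) = (2*s*(22 + s))*s - 287 = 2*s²*(22 + s) - 287 = -287 + 2*s²*(22 + s))
I(D(20), E(-4, -6))/q(-728) = (-287 + 2*(-6)²*(22 - 6))/633 = (-287 + 2*36*16)*(1/633) = (-287 + 1152)*(1/633) = 865*(1/633) = 865/633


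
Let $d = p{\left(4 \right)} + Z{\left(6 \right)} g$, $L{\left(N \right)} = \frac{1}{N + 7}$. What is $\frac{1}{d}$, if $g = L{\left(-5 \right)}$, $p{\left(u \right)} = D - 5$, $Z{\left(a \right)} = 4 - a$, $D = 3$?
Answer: $- \frac{1}{3} \approx -0.33333$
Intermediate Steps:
$L{\left(N \right)} = \frac{1}{7 + N}$
$p{\left(u \right)} = -2$ ($p{\left(u \right)} = 3 - 5 = -2$)
$g = \frac{1}{2}$ ($g = \frac{1}{7 - 5} = \frac{1}{2} \approx 0.5$)
$d = -3$ ($d = -2 + \left(4 - 6\right) \frac{1}{2} = -2 - 1 = -3$)
$\frac{1}{d} = \frac{1}{-3} = - \frac{1}{3}$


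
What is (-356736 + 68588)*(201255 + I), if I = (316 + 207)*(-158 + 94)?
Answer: -48346335884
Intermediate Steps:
I = -33472 (I = 523*(-64) = -33472)
(-356736 + 68588)*(201255 + I) = (-356736 + 68588)*(201255 - 33472) = -288148*167783 = -48346335884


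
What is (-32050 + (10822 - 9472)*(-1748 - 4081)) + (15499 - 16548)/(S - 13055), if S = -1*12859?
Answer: -204751695751/25914 ≈ -7.9012e+6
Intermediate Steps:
S = -12859
(-32050 + (10822 - 9472)*(-1748 - 4081)) + (15499 - 16548)/(S - 13055) = (-32050 + (10822 - 9472)*(-1748 - 4081)) + (15499 - 16548)/(-12859 - 13055) = (-32050 + 1350*(-5829)) - 1049/(-25914) = (-32050 - 7869150) - 1049*(-1/25914) = -7901200 + 1049/25914 = -204751695751/25914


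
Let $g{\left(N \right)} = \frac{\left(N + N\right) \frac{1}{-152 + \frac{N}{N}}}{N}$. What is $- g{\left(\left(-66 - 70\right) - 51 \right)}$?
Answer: $\frac{2}{151} \approx 0.013245$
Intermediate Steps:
$g{\left(N \right)} = - \frac{2}{151}$ ($g{\left(N \right)} = \frac{2 N \frac{1}{-152 + 1}}{N} = \frac{2 N \frac{1}{-151}}{N} = \frac{2 N \left(- \frac{1}{151}\right)}{N} = \frac{\left(- \frac{2}{151}\right) N}{N} = - \frac{2}{151}$)
$- g{\left(\left(-66 - 70\right) - 51 \right)} = \left(-1\right) \left(- \frac{2}{151}\right) = \frac{2}{151}$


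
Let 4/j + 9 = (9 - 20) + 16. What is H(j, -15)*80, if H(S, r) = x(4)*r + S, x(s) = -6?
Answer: 7120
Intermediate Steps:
j = -1 (j = 4/(-9 + ((9 - 20) + 16)) = 4/(-9 + (-11 + 16)) = 4/(-9 + 5) = 4/(-4) = 4*(-¼) = -1)
H(S, r) = S - 6*r (H(S, r) = -6*r + S = S - 6*r)
H(j, -15)*80 = (-1 - 6*(-15))*80 = (-1 + 90)*80 = 89*80 = 7120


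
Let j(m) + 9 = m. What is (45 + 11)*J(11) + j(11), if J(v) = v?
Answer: 618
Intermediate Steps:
j(m) = -9 + m
(45 + 11)*J(11) + j(11) = (45 + 11)*11 + (-9 + 11) = 56*11 + 2 = 616 + 2 = 618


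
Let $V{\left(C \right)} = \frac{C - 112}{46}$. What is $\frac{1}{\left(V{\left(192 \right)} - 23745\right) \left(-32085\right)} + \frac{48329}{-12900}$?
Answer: $- \frac{490895389571}{131030034300} \approx -3.7464$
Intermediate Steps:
$V{\left(C \right)} = - \frac{56}{23} + \frac{C}{46}$ ($V{\left(C \right)} = \left(-112 + C\right) \frac{1}{46} = - \frac{56}{23} + \frac{C}{46}$)
$\frac{1}{\left(V{\left(192 \right)} - 23745\right) \left(-32085\right)} + \frac{48329}{-12900} = \frac{1}{\left(\left(- \frac{56}{23} + \frac{1}{46} \cdot 192\right) - 23745\right) \left(-32085\right)} + \frac{48329}{-12900} = \frac{1}{\left(- \frac{56}{23} + \frac{96}{23}\right) - 23745} \left(- \frac{1}{32085}\right) + 48329 \left(- \frac{1}{12900}\right) = \frac{1}{\frac{40}{23} - 23745} \left(- \frac{1}{32085}\right) - \frac{48329}{12900} = \frac{1}{- \frac{546095}{23}} \left(- \frac{1}{32085}\right) - \frac{48329}{12900} = \left(- \frac{23}{546095}\right) \left(- \frac{1}{32085}\right) - \frac{48329}{12900} = \frac{1}{761802525} - \frac{48329}{12900} = - \frac{490895389571}{131030034300}$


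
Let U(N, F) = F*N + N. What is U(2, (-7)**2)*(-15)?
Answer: -1500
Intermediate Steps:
U(N, F) = N + F*N
U(2, (-7)**2)*(-15) = (2*(1 + (-7)**2))*(-15) = (2*(1 + 49))*(-15) = (2*50)*(-15) = 100*(-15) = -1500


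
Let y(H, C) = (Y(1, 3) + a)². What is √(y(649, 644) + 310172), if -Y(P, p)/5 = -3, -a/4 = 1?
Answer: 3*√34477 ≈ 557.04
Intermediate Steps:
a = -4 (a = -4*1 = -4)
Y(P, p) = 15 (Y(P, p) = -5*(-3) = 15)
y(H, C) = 121 (y(H, C) = (15 - 4)² = 11² = 121)
√(y(649, 644) + 310172) = √(121 + 310172) = √310293 = 3*√34477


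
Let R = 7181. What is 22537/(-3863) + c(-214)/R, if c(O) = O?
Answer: -162664879/27740203 ≈ -5.8639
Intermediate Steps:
22537/(-3863) + c(-214)/R = 22537/(-3863) - 214/7181 = 22537*(-1/3863) - 214*1/7181 = -22537/3863 - 214/7181 = -162664879/27740203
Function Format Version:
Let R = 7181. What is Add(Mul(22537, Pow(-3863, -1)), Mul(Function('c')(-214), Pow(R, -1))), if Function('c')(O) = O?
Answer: Rational(-162664879, 27740203) ≈ -5.8639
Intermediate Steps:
Add(Mul(22537, Pow(-3863, -1)), Mul(Function('c')(-214), Pow(R, -1))) = Add(Mul(22537, Pow(-3863, -1)), Mul(-214, Pow(7181, -1))) = Add(Mul(22537, Rational(-1, 3863)), Mul(-214, Rational(1, 7181))) = Add(Rational(-22537, 3863), Rational(-214, 7181)) = Rational(-162664879, 27740203)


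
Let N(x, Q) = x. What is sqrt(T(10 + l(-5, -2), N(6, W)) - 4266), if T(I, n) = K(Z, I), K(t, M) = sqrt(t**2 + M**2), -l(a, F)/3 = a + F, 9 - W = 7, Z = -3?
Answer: sqrt(-4266 + sqrt(970)) ≈ 65.076*I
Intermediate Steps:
W = 2 (W = 9 - 1*7 = 9 - 7 = 2)
l(a, F) = -3*F - 3*a (l(a, F) = -3*(a + F) = -3*(F + a) = -3*F - 3*a)
K(t, M) = sqrt(M**2 + t**2)
T(I, n) = sqrt(9 + I**2) (T(I, n) = sqrt(I**2 + (-3)**2) = sqrt(I**2 + 9) = sqrt(9 + I**2))
sqrt(T(10 + l(-5, -2), N(6, W)) - 4266) = sqrt(sqrt(9 + (10 + (-3*(-2) - 3*(-5)))**2) - 4266) = sqrt(sqrt(9 + (10 + (6 + 15))**2) - 4266) = sqrt(sqrt(9 + (10 + 21)**2) - 4266) = sqrt(sqrt(9 + 31**2) - 4266) = sqrt(sqrt(9 + 961) - 4266) = sqrt(sqrt(970) - 4266) = sqrt(-4266 + sqrt(970))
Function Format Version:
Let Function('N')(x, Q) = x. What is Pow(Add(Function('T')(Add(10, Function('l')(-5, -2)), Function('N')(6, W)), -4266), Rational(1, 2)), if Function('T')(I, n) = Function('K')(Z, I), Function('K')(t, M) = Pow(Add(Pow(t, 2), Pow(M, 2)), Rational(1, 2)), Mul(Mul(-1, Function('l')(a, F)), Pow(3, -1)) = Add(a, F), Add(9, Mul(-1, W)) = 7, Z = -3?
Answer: Pow(Add(-4266, Pow(970, Rational(1, 2))), Rational(1, 2)) ≈ Mul(65.076, I)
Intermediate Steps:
W = 2 (W = Add(9, Mul(-1, 7)) = Add(9, -7) = 2)
Function('l')(a, F) = Add(Mul(-3, F), Mul(-3, a)) (Function('l')(a, F) = Mul(-3, Add(a, F)) = Mul(-3, Add(F, a)) = Add(Mul(-3, F), Mul(-3, a)))
Function('K')(t, M) = Pow(Add(Pow(M, 2), Pow(t, 2)), Rational(1, 2))
Function('T')(I, n) = Pow(Add(9, Pow(I, 2)), Rational(1, 2)) (Function('T')(I, n) = Pow(Add(Pow(I, 2), Pow(-3, 2)), Rational(1, 2)) = Pow(Add(Pow(I, 2), 9), Rational(1, 2)) = Pow(Add(9, Pow(I, 2)), Rational(1, 2)))
Pow(Add(Function('T')(Add(10, Function('l')(-5, -2)), Function('N')(6, W)), -4266), Rational(1, 2)) = Pow(Add(Pow(Add(9, Pow(Add(10, Add(Mul(-3, -2), Mul(-3, -5))), 2)), Rational(1, 2)), -4266), Rational(1, 2)) = Pow(Add(Pow(Add(9, Pow(Add(10, Add(6, 15)), 2)), Rational(1, 2)), -4266), Rational(1, 2)) = Pow(Add(Pow(Add(9, Pow(Add(10, 21), 2)), Rational(1, 2)), -4266), Rational(1, 2)) = Pow(Add(Pow(Add(9, Pow(31, 2)), Rational(1, 2)), -4266), Rational(1, 2)) = Pow(Add(Pow(Add(9, 961), Rational(1, 2)), -4266), Rational(1, 2)) = Pow(Add(Pow(970, Rational(1, 2)), -4266), Rational(1, 2)) = Pow(Add(-4266, Pow(970, Rational(1, 2))), Rational(1, 2))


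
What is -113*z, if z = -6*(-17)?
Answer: -11526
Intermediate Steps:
z = 102
-113*z = -113*102 = -11526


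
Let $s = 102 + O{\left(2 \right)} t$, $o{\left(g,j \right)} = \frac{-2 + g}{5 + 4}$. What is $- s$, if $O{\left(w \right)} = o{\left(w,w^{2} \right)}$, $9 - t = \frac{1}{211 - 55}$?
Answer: $-102$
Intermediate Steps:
$t = \frac{1403}{156}$ ($t = 9 - \frac{1}{211 - 55} = 9 - \frac{1}{156} = \frac{1403}{156} \approx 8.9936$)
$o{\left(g,j \right)} = - \frac{2}{9} + \frac{g}{9}$ ($o{\left(g,j \right)} = \frac{-2 + g}{9} = \left(-2 + g\right) \frac{1}{9} = - \frac{2}{9} + \frac{g}{9}$)
$O{\left(w \right)} = - \frac{2}{9} + \frac{w}{9}$
$s = 102$ ($s = 102 + \left(- \frac{2}{9} + \frac{1}{9} \cdot 2\right) \frac{1403}{156} = 102 + \left(- \frac{2}{9} + \frac{2}{9}\right) \frac{1403}{156} = 102 + 0 \cdot \frac{1403}{156} = 102 + 0 = 102$)
$- s = \left(-1\right) 102 = -102$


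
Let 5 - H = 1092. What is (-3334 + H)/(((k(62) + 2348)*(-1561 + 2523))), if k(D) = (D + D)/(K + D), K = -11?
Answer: -225471/115316864 ≈ -0.0019552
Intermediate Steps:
H = -1087 (H = 5 - 1*1092 = 5 - 1092 = -1087)
k(D) = 2*D/(-11 + D) (k(D) = (D + D)/(-11 + D) = (2*D)/(-11 + D) = 2*D/(-11 + D))
(-3334 + H)/(((k(62) + 2348)*(-1561 + 2523))) = (-3334 - 1087)/(((2*62/(-11 + 62) + 2348)*(-1561 + 2523))) = -4421*1/(962*(2*62/51 + 2348)) = -4421*1/(962*(2*62*(1/51) + 2348)) = -4421*1/(962*(124/51 + 2348)) = -4421/((119872/51)*962) = -4421/115316864/51 = -4421*51/115316864 = -225471/115316864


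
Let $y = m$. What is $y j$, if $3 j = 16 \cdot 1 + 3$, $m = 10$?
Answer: $\frac{190}{3} \approx 63.333$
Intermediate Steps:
$y = 10$
$j = \frac{19}{3}$ ($j = \frac{16 \cdot 1 + 3}{3} = \frac{16 + 3}{3} = \frac{1}{3} \cdot 19 = \frac{19}{3} \approx 6.3333$)
$y j = 10 \cdot \frac{19}{3} = \frac{190}{3}$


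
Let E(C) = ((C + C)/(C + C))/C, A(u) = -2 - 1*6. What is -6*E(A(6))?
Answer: ¾ ≈ 0.75000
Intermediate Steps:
A(u) = -8 (A(u) = -2 - 6 = -8)
E(C) = 1/C (E(C) = ((2*C)/((2*C)))/C = ((2*C)*(1/(2*C)))/C = 1/C)
-6*E(A(6)) = -6/(-8) = -6*(-⅛) = ¾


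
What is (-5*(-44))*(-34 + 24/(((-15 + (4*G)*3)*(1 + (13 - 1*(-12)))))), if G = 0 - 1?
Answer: -876040/117 ≈ -7487.5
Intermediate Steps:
G = -1
(-5*(-44))*(-34 + 24/(((-15 + (4*G)*3)*(1 + (13 - 1*(-12)))))) = (-5*(-44))*(-34 + 24/(((-15 + (4*(-1))*3)*(1 + (13 - 1*(-12)))))) = 220*(-34 + 24/(((-15 - 4*3)*(1 + (13 + 12))))) = 220*(-34 + 24/(((-15 - 12)*(1 + 25)))) = 220*(-34 + 24/((-27*26))) = 220*(-34 + 24/(-702)) = 220*(-34 + 24*(-1/702)) = 220*(-34 - 4/117) = 220*(-3982/117) = -876040/117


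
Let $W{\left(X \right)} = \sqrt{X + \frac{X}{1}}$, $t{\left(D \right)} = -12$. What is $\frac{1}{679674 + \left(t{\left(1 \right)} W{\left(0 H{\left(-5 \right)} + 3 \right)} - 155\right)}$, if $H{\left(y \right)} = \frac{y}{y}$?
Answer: $\frac{679519}{461746070497} + \frac{12 \sqrt{6}}{461746070497} \approx 1.4717 \cdot 10^{-6}$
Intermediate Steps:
$H{\left(y \right)} = 1$
$W{\left(X \right)} = \sqrt{2} \sqrt{X}$ ($W{\left(X \right)} = \sqrt{X + X 1} = \sqrt{X + X} = \sqrt{2 X} = \sqrt{2} \sqrt{X}$)
$\frac{1}{679674 + \left(t{\left(1 \right)} W{\left(0 H{\left(-5 \right)} + 3 \right)} - 155\right)} = \frac{1}{679674 - \left(155 + 12 \sqrt{2} \sqrt{0 \cdot 1 + 3}\right)} = \frac{1}{679674 - \left(155 + 12 \sqrt{2} \sqrt{0 + 3}\right)} = \frac{1}{679674 - \left(155 + 12 \sqrt{2} \sqrt{3}\right)} = \frac{1}{679674 - \left(155 + 12 \sqrt{6}\right)} = \frac{1}{679519 - 12 \sqrt{6}}$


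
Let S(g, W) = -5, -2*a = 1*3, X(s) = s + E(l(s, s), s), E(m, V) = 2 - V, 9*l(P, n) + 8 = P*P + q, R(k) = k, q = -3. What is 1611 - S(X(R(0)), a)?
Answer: 1616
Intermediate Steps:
l(P, n) = -11/9 + P²/9 (l(P, n) = -8/9 + (P*P - 3)/9 = -8/9 + (P² - 3)/9 = -8/9 + (-3 + P²)/9 = -8/9 + (-⅓ + P²/9) = -11/9 + P²/9)
X(s) = 2 (X(s) = s + (2 - s) = 2)
a = -3/2 ≈ -1.5000
1611 - S(X(R(0)), a) = 1611 - 1*(-5) = 1611 + 5 = 1616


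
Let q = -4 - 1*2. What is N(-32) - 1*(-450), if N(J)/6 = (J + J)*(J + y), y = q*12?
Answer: 40386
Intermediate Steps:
q = -6 (q = -4 - 2 = -6)
y = -72 (y = -6*12 = -72)
N(J) = 12*J*(-72 + J) (N(J) = 6*((J + J)*(J - 72)) = 6*((2*J)*(-72 + J)) = 6*(2*J*(-72 + J)) = 12*J*(-72 + J))
N(-32) - 1*(-450) = 12*(-32)*(-72 - 32) - 1*(-450) = 12*(-32)*(-104) + 450 = 39936 + 450 = 40386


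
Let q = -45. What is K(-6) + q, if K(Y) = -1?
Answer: -46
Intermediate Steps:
K(-6) + q = -1 - 45 = -46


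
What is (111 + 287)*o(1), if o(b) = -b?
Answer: -398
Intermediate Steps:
(111 + 287)*o(1) = (111 + 287)*(-1*1) = 398*(-1) = -398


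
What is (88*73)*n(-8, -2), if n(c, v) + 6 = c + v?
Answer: -102784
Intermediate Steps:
n(c, v) = -6 + c + v (n(c, v) = -6 + (c + v) = -6 + c + v)
(88*73)*n(-8, -2) = (88*73)*(-6 - 8 - 2) = 6424*(-16) = -102784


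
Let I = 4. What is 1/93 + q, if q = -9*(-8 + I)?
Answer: 3349/93 ≈ 36.011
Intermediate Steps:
q = 36 (q = -9*(-8 + 4) = -9*(-4) = 36)
1/93 + q = 1/93 + 36 = 3349/93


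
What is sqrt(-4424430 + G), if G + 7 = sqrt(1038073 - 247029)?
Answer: sqrt(-4424437 + 2*sqrt(197761)) ≈ 2103.2*I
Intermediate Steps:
G = -7 + 2*sqrt(197761) (G = -7 + sqrt(1038073 - 247029) = -7 + sqrt(791044) = -7 + 2*sqrt(197761) ≈ 882.41)
sqrt(-4424430 + G) = sqrt(-4424430 + (-7 + 2*sqrt(197761))) = sqrt(-4424437 + 2*sqrt(197761))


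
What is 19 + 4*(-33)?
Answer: -113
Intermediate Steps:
19 + 4*(-33) = 19 - 132 = -113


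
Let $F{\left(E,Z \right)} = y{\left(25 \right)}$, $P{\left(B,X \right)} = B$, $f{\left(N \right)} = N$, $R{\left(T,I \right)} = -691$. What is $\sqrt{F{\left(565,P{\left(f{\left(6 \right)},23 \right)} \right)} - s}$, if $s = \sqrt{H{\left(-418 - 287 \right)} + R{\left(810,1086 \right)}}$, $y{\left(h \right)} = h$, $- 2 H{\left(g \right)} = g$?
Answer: $\frac{\sqrt{100 - 2 i \sqrt{1354}}}{2} \approx 5.2934 - 1.7379 i$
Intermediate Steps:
$H{\left(g \right)} = - \frac{g}{2}$
$F{\left(E,Z \right)} = 25$
$s = \frac{i \sqrt{1354}}{2}$ ($s = \sqrt{- \frac{-418 - 287}{2} - 691} = \sqrt{\left(- \frac{1}{2}\right) \left(-705\right) - 691} = \sqrt{\frac{705}{2} - 691} = \sqrt{- \frac{677}{2}} = \frac{i \sqrt{1354}}{2} \approx 18.398 i$)
$\sqrt{F{\left(565,P{\left(f{\left(6 \right)},23 \right)} \right)} - s} = \sqrt{25 - \frac{i \sqrt{1354}}{2}}$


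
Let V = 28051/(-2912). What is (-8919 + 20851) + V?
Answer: 34717933/2912 ≈ 11922.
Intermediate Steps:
V = -28051/2912 (V = 28051*(-1/2912) = -28051/2912 ≈ -9.6329)
(-8919 + 20851) + V = (-8919 + 20851) - 28051/2912 = 11932 - 28051/2912 = 34717933/2912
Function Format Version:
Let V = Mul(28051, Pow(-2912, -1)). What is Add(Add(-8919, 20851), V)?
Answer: Rational(34717933, 2912) ≈ 11922.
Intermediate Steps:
V = Rational(-28051, 2912) (V = Mul(28051, Rational(-1, 2912)) = Rational(-28051, 2912) ≈ -9.6329)
Add(Add(-8919, 20851), V) = Add(Add(-8919, 20851), Rational(-28051, 2912)) = Add(11932, Rational(-28051, 2912)) = Rational(34717933, 2912)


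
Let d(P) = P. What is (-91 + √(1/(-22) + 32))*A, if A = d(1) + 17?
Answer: -1638 + 9*√15466/11 ≈ -1536.3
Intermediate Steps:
A = 18 (A = 1 + 17 = 18)
(-91 + √(1/(-22) + 32))*A = (-91 + √(1/(-22) + 32))*18 = (-91 + √(-1/22 + 32))*18 = (-91 + √(703/22))*18 = (-91 + √15466/22)*18 = -1638 + 9*√15466/11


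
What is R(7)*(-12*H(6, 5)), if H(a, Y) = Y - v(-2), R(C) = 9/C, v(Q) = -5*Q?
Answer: 540/7 ≈ 77.143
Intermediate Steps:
H(a, Y) = -10 + Y (H(a, Y) = Y - (-5)*(-2) = Y - 1*10 = Y - 10 = -10 + Y)
R(7)*(-12*H(6, 5)) = (9/7)*(-12*(-10 + 5)) = (9*(⅐))*(-12*(-5)) = (9/7)*60 = 540/7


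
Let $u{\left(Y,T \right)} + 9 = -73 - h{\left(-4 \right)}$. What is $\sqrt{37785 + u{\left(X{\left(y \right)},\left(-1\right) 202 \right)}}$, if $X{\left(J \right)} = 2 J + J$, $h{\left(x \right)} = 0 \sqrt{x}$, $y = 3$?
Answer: $\sqrt{37703} \approx 194.17$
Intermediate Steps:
$h{\left(x \right)} = 0$
$X{\left(J \right)} = 3 J$
$u{\left(Y,T \right)} = -82$ ($u{\left(Y,T \right)} = -9 - 73 = -82$)
$\sqrt{37785 + u{\left(X{\left(y \right)},\left(-1\right) 202 \right)}} = \sqrt{37785 - 82} = \sqrt{37703}$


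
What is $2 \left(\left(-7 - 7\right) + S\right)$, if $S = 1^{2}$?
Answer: $-26$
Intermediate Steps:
$S = 1$
$2 \left(\left(-7 - 7\right) + S\right) = 2 \left(\left(-7 - 7\right) + 1\right) = 2 \left(-14 + 1\right) = 2 \left(-13\right) = -26$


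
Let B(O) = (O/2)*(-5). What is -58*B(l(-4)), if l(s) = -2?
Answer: -290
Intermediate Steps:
B(O) = -5*O/2 (B(O) = (O*(1/2))*(-5) = (O/2)*(-5) = -5*O/2)
-58*B(l(-4)) = -(-145)*(-2) = -58*5 = -290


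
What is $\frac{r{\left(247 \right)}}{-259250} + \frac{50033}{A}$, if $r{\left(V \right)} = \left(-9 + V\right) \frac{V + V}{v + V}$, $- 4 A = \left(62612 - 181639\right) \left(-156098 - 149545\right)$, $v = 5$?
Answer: $- \frac{3004423716389}{1664374448265750} \approx -0.0018051$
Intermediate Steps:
$A = - \frac{36379769361}{4}$ ($A = - \frac{\left(62612 - 181639\right) \left(-156098 - 149545\right)}{4} = - \frac{\left(-119027\right) \left(-305643\right)}{4} = \left(- \frac{1}{4}\right) 36379769361 = - \frac{36379769361}{4} \approx -9.0949 \cdot 10^{9}$)
$r{\left(V \right)} = \frac{2 V \left(-9 + V\right)}{5 + V}$ ($r{\left(V \right)} = \left(-9 + V\right) \frac{V + V}{5 + V} = \left(-9 + V\right) \frac{2 V}{5 + V} = \frac{2 V \left(-9 + V\right)}{5 + V}$)
$\frac{r{\left(247 \right)}}{-259250} + \frac{50033}{A} = \frac{2 \cdot 247 \frac{1}{5 + 247} \left(-9 + 247\right)}{-259250} + \frac{50033}{- \frac{36379769361}{4}} = 2 \cdot 247 \cdot \frac{1}{252} \cdot 238 \left(- \frac{1}{259250}\right) + 50033 \left(- \frac{4}{36379769361}\right) = 2 \cdot 247 \cdot \frac{1}{252} \cdot 238 \left(- \frac{1}{259250}\right) - \frac{200132}{36379769361} = \frac{4199}{9} \left(- \frac{1}{259250}\right) - \frac{200132}{36379769361} = - \frac{247}{137250} - \frac{200132}{36379769361} = - \frac{3004423716389}{1664374448265750}$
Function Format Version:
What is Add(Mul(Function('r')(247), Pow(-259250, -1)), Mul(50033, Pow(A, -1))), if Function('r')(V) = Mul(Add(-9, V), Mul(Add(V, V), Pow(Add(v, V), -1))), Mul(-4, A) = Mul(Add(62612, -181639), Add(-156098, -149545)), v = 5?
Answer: Rational(-3004423716389, 1664374448265750) ≈ -0.0018051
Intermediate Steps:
A = Rational(-36379769361, 4) (A = Mul(Rational(-1, 4), Mul(Add(62612, -181639), Add(-156098, -149545))) = Mul(Rational(-1, 4), Mul(-119027, -305643)) = Mul(Rational(-1, 4), 36379769361) = Rational(-36379769361, 4) ≈ -9.0949e+9)
Function('r')(V) = Mul(2, V, Pow(Add(5, V), -1), Add(-9, V)) (Function('r')(V) = Mul(Add(-9, V), Mul(Add(V, V), Pow(Add(5, V), -1))) = Mul(Add(-9, V), Mul(Mul(2, V), Pow(Add(5, V), -1))) = Mul(Add(-9, V), Mul(2, V, Pow(Add(5, V), -1))) = Mul(2, V, Pow(Add(5, V), -1), Add(-9, V)))
Add(Mul(Function('r')(247), Pow(-259250, -1)), Mul(50033, Pow(A, -1))) = Add(Mul(Mul(2, 247, Pow(Add(5, 247), -1), Add(-9, 247)), Pow(-259250, -1)), Mul(50033, Pow(Rational(-36379769361, 4), -1))) = Add(Mul(Mul(2, 247, Pow(252, -1), 238), Rational(-1, 259250)), Mul(50033, Rational(-4, 36379769361))) = Add(Mul(Mul(2, 247, Rational(1, 252), 238), Rational(-1, 259250)), Rational(-200132, 36379769361)) = Add(Mul(Rational(4199, 9), Rational(-1, 259250)), Rational(-200132, 36379769361)) = Add(Rational(-247, 137250), Rational(-200132, 36379769361)) = Rational(-3004423716389, 1664374448265750)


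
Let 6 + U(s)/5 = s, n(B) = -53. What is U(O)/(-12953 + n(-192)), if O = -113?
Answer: 85/1858 ≈ 0.045748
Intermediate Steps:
U(s) = -30 + 5*s
U(O)/(-12953 + n(-192)) = (-30 + 5*(-113))/(-12953 - 53) = (-30 - 565)/(-13006) = -595*(-1/13006) = 85/1858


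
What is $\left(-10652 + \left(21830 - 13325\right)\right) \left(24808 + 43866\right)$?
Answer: $-147443078$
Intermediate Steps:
$\left(-10652 + \left(21830 - 13325\right)\right) \left(24808 + 43866\right) = \left(-10652 + 8505\right) 68674 = \left(-2147\right) 68674 = -147443078$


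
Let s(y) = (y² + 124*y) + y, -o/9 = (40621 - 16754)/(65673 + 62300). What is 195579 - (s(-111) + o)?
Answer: 25227916212/127973 ≈ 1.9713e+5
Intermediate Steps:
o = -214803/127973 (o = -9*(40621 - 16754)/(65673 + 62300) = -214803/127973 ≈ -1.6785)
s(y) = y² + 125*y
195579 - (s(-111) + o) = 195579 - (-111*(125 - 111) - 214803/127973) = 195579 - (-111*14 - 214803/127973) = 195579 - (-1554 - 214803/127973) = 195579 - 1*(-199084845/127973) = 195579 + 199084845/127973 = 25227916212/127973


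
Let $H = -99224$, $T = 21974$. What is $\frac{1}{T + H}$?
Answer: $- \frac{1}{77250} \approx -1.2945 \cdot 10^{-5}$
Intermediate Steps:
$\frac{1}{T + H} = \frac{1}{21974 - 99224} = \frac{1}{-77250} = - \frac{1}{77250}$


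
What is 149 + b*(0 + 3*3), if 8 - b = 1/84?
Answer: 6185/28 ≈ 220.89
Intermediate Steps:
b = 671/84 (b = 8 - 1/84 = 671/84 ≈ 7.9881)
149 + b*(0 + 3*3) = 149 + 671*(0 + 3*3)/84 = 149 + 671*(0 + 9)/84 = 149 + (671/84)*9 = 149 + 2013/28 = 6185/28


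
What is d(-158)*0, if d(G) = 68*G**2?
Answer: 0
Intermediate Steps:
d(-158)*0 = (68*(-158)**2)*0 = (68*24964)*0 = 1697552*0 = 0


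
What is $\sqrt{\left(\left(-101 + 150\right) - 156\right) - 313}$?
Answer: $2 i \sqrt{105} \approx 20.494 i$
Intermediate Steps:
$\sqrt{\left(\left(-101 + 150\right) - 156\right) - 313} = \sqrt{\left(49 - 156\right) - 313} = \sqrt{-107 - 313} = \sqrt{-420} = 2 i \sqrt{105}$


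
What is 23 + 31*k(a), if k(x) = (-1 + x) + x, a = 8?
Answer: 488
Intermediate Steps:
k(x) = -1 + 2*x
23 + 31*k(a) = 23 + 31*(-1 + 2*8) = 23 + 31*(-1 + 16) = 23 + 31*15 = 23 + 465 = 488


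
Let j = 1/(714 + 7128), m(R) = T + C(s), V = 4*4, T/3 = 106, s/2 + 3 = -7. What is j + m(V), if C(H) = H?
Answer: 2336917/7842 ≈ 298.00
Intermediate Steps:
s = -20 (s = -6 + 2*(-7) = -6 - 14 = -20)
T = 318 (T = 3*106 = 318)
V = 16
m(R) = 298 (m(R) = 318 - 20 = 298)
j = 1/7842 ≈ 0.00012752
j + m(V) = 1/7842 + 298 = 2336917/7842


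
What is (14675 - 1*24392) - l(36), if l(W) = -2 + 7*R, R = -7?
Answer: -9666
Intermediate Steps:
l(W) = -51 (l(W) = -2 + 7*(-7) = -2 - 49 = -51)
(14675 - 1*24392) - l(36) = (14675 - 1*24392) - 1*(-51) = (14675 - 24392) + 51 = -9717 + 51 = -9666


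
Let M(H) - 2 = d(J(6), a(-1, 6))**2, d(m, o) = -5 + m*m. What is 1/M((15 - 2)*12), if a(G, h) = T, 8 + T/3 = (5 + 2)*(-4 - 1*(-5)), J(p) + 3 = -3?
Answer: 1/963 ≈ 0.0010384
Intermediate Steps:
J(p) = -6 (J(p) = -3 - 3 = -6)
T = -3 (T = -24 + 3*((5 + 2)*(-4 - 1*(-5))) = -24 + 3*(7*(-4 + 5)) = -24 + 3*(7*1) = -24 + 3*7 = -24 + 21 = -3)
a(G, h) = -3
d(m, o) = -5 + m**2
M(H) = 963 (M(H) = 2 + (-5 + (-6)**2)**2 = 2 + (-5 + 36)**2 = 2 + 31**2 = 2 + 961 = 963)
1/M((15 - 2)*12) = 1/963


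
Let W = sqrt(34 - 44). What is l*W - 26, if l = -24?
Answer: -26 - 24*I*sqrt(10) ≈ -26.0 - 75.895*I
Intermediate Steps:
W = I*sqrt(10) (W = sqrt(-10) = I*sqrt(10) ≈ 3.1623*I)
l*W - 26 = -24*I*sqrt(10) - 26 = -26 - 24*I*sqrt(10)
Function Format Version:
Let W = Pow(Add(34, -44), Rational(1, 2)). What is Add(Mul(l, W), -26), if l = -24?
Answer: Add(-26, Mul(-24, I, Pow(10, Rational(1, 2)))) ≈ Add(-26.000, Mul(-75.895, I))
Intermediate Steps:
W = Mul(I, Pow(10, Rational(1, 2))) (W = Pow(-10, Rational(1, 2)) = Mul(I, Pow(10, Rational(1, 2))) ≈ Mul(3.1623, I))
Add(Mul(l, W), -26) = Add(Mul(-24, Mul(I, Pow(10, Rational(1, 2)))), -26) = Add(Mul(-24, I, Pow(10, Rational(1, 2))), -26) = Add(-26, Mul(-24, I, Pow(10, Rational(1, 2))))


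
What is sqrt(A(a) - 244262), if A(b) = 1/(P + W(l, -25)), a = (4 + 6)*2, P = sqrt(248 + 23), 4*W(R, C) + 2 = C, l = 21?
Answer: sqrt(6595078 - 977048*sqrt(271))/sqrt(-27 + 4*sqrt(271)) ≈ 494.23*I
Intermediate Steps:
W(R, C) = -1/2 + C/4
P = sqrt(271) ≈ 16.462
a = 20 (a = 10*2 = 20)
A(b) = 1/(-27/4 + sqrt(271)) (A(b) = 1/(sqrt(271) + (-1/2 + (1/4)*(-25))) = 1/(sqrt(271) + (-1/2 - 25/4)) = 1/(sqrt(271) - 27/4) = 1/(-27/4 + sqrt(271)))
sqrt(A(a) - 244262) = sqrt((108/3607 + 16*sqrt(271)/3607) - 244262) = sqrt(-881052926/3607 + 16*sqrt(271)/3607)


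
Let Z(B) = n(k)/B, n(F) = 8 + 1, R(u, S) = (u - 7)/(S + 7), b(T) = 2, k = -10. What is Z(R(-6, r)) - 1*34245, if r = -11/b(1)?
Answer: -890397/26 ≈ -34246.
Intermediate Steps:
r = -11/2 ≈ -5.5000
R(u, S) = (-7 + u)/(7 + S)
n(F) = 9
Z(B) = 9/B
Z(R(-6, r)) - 1*34245 = 9/(((-7 - 6)/(7 - 11/2))) - 1*34245 = 9/((-13/(3/2))) - 34245 = 9/(((⅔)*(-13))) - 34245 = 9/(-26/3) - 34245 = 9*(-3/26) - 34245 = -27/26 - 34245 = -890397/26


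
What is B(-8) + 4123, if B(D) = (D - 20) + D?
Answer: 4087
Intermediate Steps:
B(D) = -20 + 2*D (B(D) = (-20 + D) + D = -20 + 2*D)
B(-8) + 4123 = (-20 + 2*(-8)) + 4123 = (-20 - 16) + 4123 = -36 + 4123 = 4087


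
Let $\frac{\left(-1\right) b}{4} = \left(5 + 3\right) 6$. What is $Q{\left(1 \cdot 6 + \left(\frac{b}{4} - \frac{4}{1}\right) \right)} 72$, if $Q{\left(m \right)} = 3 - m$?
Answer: $3528$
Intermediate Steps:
$b = -192$ ($b = - 4 \left(5 + 3\right) 6 = - 4 \cdot 8 \cdot 6 = \left(-4\right) 48 = -192$)
$Q{\left(1 \cdot 6 + \left(\frac{b}{4} - \frac{4}{1}\right) \right)} 72 = \left(3 - \left(1 \cdot 6 - \left(4 + 48\right)\right)\right) 72 = \left(3 - \left(6 - 52\right)\right) 72 = \left(3 - -46\right) 72 = \left(3 + 46\right) 72 = 49 \cdot 72 = 3528$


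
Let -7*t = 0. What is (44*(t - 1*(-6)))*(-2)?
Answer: -528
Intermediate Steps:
t = 0 (t = -⅐*0 = 0)
(44*(t - 1*(-6)))*(-2) = (44*(0 - 1*(-6)))*(-2) = (44*(0 + 6))*(-2) = (44*6)*(-2) = 264*(-2) = -528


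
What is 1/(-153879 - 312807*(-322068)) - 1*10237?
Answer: -1538668462995575/150304626648 ≈ -10237.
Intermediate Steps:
1/(-153879 - 312807*(-322068)) - 1*10237 = -1/322068/(-466686) - 10237 = -1/466686*(-1/322068) - 10237 = 1/150304626648 - 10237 = -1538668462995575/150304626648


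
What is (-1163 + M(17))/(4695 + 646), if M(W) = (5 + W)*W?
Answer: -789/5341 ≈ -0.14773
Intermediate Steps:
M(W) = W*(5 + W)
(-1163 + M(17))/(4695 + 646) = (-1163 + 17*(5 + 17))/(4695 + 646) = (-1163 + 17*22)/5341 = (-1163 + 374)*(1/5341) = -789*1/5341 = -789/5341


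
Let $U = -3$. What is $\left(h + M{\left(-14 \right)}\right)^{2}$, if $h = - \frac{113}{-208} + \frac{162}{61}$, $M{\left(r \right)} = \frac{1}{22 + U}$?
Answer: $\frac{614466286641}{58115709184} \approx 10.573$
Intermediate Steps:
$M{\left(r \right)} = \frac{1}{19}$ ($M{\left(r \right)} = \frac{1}{22 - 3} = \frac{1}{19}$)
$h = \frac{40589}{12688}$ ($h = \left(-113\right) \left(- \frac{1}{208}\right) + 162 \cdot \frac{1}{61} = \frac{113}{208} + \frac{162}{61} = \frac{40589}{12688} \approx 3.199$)
$\left(h + M{\left(-14 \right)}\right)^{2} = \left(\frac{40589}{12688} + \frac{1}{19}\right)^{2} = \left(\frac{783879}{241072}\right)^{2} = \frac{614466286641}{58115709184}$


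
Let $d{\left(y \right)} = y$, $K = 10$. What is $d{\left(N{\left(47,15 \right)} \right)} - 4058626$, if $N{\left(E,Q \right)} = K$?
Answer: $-4058616$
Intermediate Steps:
$N{\left(E,Q \right)} = 10$
$d{\left(N{\left(47,15 \right)} \right)} - 4058626 = 10 - 4058626 = -4058616$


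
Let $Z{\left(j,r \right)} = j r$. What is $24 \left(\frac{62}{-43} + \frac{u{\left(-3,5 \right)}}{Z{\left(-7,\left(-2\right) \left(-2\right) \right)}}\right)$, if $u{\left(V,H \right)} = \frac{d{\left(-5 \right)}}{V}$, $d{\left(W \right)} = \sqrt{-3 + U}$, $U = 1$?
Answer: $- \frac{1488}{43} + \frac{2 i \sqrt{2}}{7} \approx -34.605 + 0.40406 i$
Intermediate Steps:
$d{\left(W \right)} = i \sqrt{2}$ ($d{\left(W \right)} = \sqrt{-3 + 1} = \sqrt{-2} = i \sqrt{2}$)
$u{\left(V,H \right)} = \frac{i \sqrt{2}}{V}$
$24 \left(\frac{62}{-43} + \frac{u{\left(-3,5 \right)}}{Z{\left(-7,\left(-2\right) \left(-2\right) \right)}}\right) = 24 \left(\frac{62}{-43} + \frac{i \sqrt{2} \frac{1}{-3}}{\left(-7\right) \left(\left(-2\right) \left(-2\right)\right)}\right) = 24 \left(62 \left(- \frac{1}{43}\right) + \frac{i \sqrt{2} \left(- \frac{1}{3}\right)}{\left(-7\right) 4}\right) = 24 \left(- \frac{62}{43} + \frac{\left(- \frac{1}{3}\right) i \sqrt{2}}{-28}\right) = 24 \left(- \frac{62}{43} + - \frac{i \sqrt{2}}{3} \left(- \frac{1}{28}\right)\right) = 24 \left(- \frac{62}{43} + \frac{i \sqrt{2}}{84}\right) = - \frac{1488}{43} + \frac{2 i \sqrt{2}}{7}$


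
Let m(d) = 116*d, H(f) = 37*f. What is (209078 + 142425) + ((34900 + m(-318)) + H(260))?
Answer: 359135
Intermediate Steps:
(209078 + 142425) + ((34900 + m(-318)) + H(260)) = (209078 + 142425) + ((34900 + 116*(-318)) + 37*260) = 351503 + ((34900 - 36888) + 9620) = 351503 + (-1988 + 9620) = 351503 + 7632 = 359135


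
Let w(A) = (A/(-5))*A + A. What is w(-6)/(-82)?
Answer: 33/205 ≈ 0.16098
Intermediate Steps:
w(A) = A - A**2/5 (w(A) = (A*(-1/5))*A + A = (-A/5)*A + A = -A**2/5 + A = A - A**2/5)
w(-6)/(-82) = ((1/5)*(-6)*(5 - 1*(-6)))/(-82) = ((1/5)*(-6)*(5 + 6))*(-1/82) = ((1/5)*(-6)*11)*(-1/82) = -66/5*(-1/82) = 33/205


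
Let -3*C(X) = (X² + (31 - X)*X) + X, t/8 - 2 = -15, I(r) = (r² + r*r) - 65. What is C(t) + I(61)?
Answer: 25459/3 ≈ 8486.3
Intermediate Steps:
I(r) = -65 + 2*r² (I(r) = (r² + r²) - 65 = 2*r² - 65 = -65 + 2*r²)
t = -104 (t = 16 + 8*(-15) = 16 - 120 = -104)
C(X) = -X/3 - X²/3 - X*(31 - X)/3 (C(X) = -((X² + (31 - X)*X) + X)/3 = -((X² + X*(31 - X)) + X)/3 = -(X + X² + X*(31 - X))/3 = -X/3 - X²/3 - X*(31 - X)/3)
C(t) + I(61) = -32/3*(-104) + (-65 + 2*61²) = 3328/3 + (-65 + 2*3721) = 3328/3 + (-65 + 7442) = 3328/3 + 7377 = 25459/3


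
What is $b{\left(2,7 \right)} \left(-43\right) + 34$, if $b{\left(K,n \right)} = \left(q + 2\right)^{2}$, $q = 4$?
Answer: $-1514$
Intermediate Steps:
$b{\left(K,n \right)} = 36$ ($b{\left(K,n \right)} = \left(4 + 2\right)^{2} = 6^{2} = 36$)
$b{\left(2,7 \right)} \left(-43\right) + 34 = 36 \left(-43\right) + 34 = -1548 + 34 = -1514$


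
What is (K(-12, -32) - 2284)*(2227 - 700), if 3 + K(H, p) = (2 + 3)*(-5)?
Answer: -3530424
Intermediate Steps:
K(H, p) = -28 (K(H, p) = -3 + (2 + 3)*(-5) = -3 + 5*(-5) = -3 - 25 = -28)
(K(-12, -32) - 2284)*(2227 - 700) = (-28 - 2284)*(2227 - 700) = -2312*1527 = -3530424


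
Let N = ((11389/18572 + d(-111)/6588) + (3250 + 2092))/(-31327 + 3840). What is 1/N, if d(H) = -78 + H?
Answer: -7784950601/1513142823 ≈ -5.1449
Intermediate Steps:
N = -1513142823/7784950601 (N = ((11389/18572 + (-78 - 111)/6588) + (3250 + 2092))/(-31327 + 3840) = ((11389*(1/18572) - 189*1/6588) + 5342)/(-27487) = ((11389/18572 - 7/244) + 5342)*(-1/27487) = (165557/283223 + 5342)*(-1/27487) = (1513142823/283223)*(-1/27487) = -1513142823/7784950601 ≈ -0.19437)
1/N = 1/(-1513142823/7784950601) = -7784950601/1513142823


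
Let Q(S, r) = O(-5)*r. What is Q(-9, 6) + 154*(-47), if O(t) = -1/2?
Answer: -7241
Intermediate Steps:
O(t) = -½ (O(t) = -1*½ = -½)
Q(S, r) = -r/2
Q(-9, 6) + 154*(-47) = -½*6 + 154*(-47) = -3 - 7238 = -7241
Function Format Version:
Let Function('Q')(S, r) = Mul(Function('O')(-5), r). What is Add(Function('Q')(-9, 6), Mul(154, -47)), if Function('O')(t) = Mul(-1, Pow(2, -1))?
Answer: -7241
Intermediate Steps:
Function('O')(t) = Rational(-1, 2) (Function('O')(t) = Mul(-1, Rational(1, 2)) = Rational(-1, 2))
Function('Q')(S, r) = Mul(Rational(-1, 2), r)
Add(Function('Q')(-9, 6), Mul(154, -47)) = Add(Mul(Rational(-1, 2), 6), Mul(154, -47)) = Add(-3, -7238) = -7241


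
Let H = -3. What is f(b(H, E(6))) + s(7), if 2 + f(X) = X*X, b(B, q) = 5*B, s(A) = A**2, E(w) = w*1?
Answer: 272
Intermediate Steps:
E(w) = w
f(X) = -2 + X**2 (f(X) = -2 + X*X = -2 + X**2)
f(b(H, E(6))) + s(7) = (-2 + (5*(-3))**2) + 7**2 = (-2 + (-15)**2) + 49 = (-2 + 225) + 49 = 223 + 49 = 272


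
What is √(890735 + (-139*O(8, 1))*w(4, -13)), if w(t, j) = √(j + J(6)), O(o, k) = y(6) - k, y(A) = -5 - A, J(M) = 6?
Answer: √(890735 + 1668*I*√7) ≈ 943.79 + 2.338*I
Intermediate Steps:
O(o, k) = -11 - k (O(o, k) = (-5 - 1*6) - k = (-5 - 6) - k = -11 - k)
w(t, j) = √(6 + j) (w(t, j) = √(j + 6) = √(6 + j))
√(890735 + (-139*O(8, 1))*w(4, -13)) = √(890735 + (-139*(-11 - 1*1))*√(6 - 13)) = √(890735 + (-139*(-11 - 1))*√(-7)) = √(890735 + (-139*(-12))*(I*√7)) = √(890735 + 1668*(I*√7)) = √(890735 + 1668*I*√7)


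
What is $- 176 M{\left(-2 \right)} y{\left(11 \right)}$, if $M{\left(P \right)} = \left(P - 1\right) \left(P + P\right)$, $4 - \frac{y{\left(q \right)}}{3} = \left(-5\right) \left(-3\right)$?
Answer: $69696$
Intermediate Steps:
$y{\left(q \right)} = -33$ ($y{\left(q \right)} = 12 - 3 \left(\left(-5\right) \left(-3\right)\right) = 12 - 45 = -33$)
$M{\left(P \right)} = 2 P \left(-1 + P\right)$ ($M{\left(P \right)} = \left(-1 + P\right) 2 P = 2 P \left(-1 + P\right)$)
$- 176 M{\left(-2 \right)} y{\left(11 \right)} = - 176 \cdot 2 \left(-2\right) \left(-1 - 2\right) \left(-33\right) = - 176 \cdot 2 \left(-2\right) \left(-3\right) \left(-33\right) = \left(-176\right) 12 \left(-33\right) = \left(-2112\right) \left(-33\right) = 69696$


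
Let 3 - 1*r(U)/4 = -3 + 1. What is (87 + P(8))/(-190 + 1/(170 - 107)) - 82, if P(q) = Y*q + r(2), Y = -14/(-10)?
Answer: -4944523/59845 ≈ -82.622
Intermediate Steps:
Y = 7/5 (Y = -14*(-⅒) = 7/5 ≈ 1.4000)
r(U) = 20 (r(U) = 12 - 4*(-3 + 1) = 12 - 4*(-2) = 12 + 8 = 20)
P(q) = 20 + 7*q/5 (P(q) = 7*q/5 + 20 = 20 + 7*q/5)
(87 + P(8))/(-190 + 1/(170 - 107)) - 82 = (87 + (20 + (7/5)*8))/(-190 + 1/(170 - 107)) - 82 = (87 + (20 + 56/5))/(-190 + 1/63) - 82 = (87 + 156/5)/(-190 + 1/63) - 82 = 591/(5*(-11969/63)) - 82 = (591/5)*(-63/11969) - 82 = -37233/59845 - 82 = -4944523/59845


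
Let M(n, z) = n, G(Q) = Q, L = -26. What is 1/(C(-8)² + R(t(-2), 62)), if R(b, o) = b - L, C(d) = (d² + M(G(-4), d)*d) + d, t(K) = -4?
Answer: 1/7766 ≈ 0.00012877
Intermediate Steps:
C(d) = d² - 3*d (C(d) = (d² - 4*d) + d = d² - 3*d)
R(b, o) = 26 + b (R(b, o) = b - 1*(-26) = b + 26 = 26 + b)
1/(C(-8)² + R(t(-2), 62)) = 1/((-8*(-3 - 8))² + (26 - 4)) = 1/((-8*(-11))² + 22) = 1/(88² + 22) = 1/(7744 + 22) = 1/7766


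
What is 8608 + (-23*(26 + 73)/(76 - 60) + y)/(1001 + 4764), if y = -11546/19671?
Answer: 15618766792717/1814453040 ≈ 8608.0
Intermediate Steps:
y = -11546/19671 (y = -11546*1/19671 = -11546/19671 ≈ -0.58696)
8608 + (-23*(26 + 73)/(76 - 60) + y)/(1001 + 4764) = 8608 + (-23*(26 + 73)/(76 - 60) - 11546/19671)/(1001 + 4764) = 8608 + (-2277/16 - 11546/19671)/5765 = 8608 + (-2277/16 - 11546/19671)*(1/5765) = 8608 - 44975603/314736*1/5765 = 8608 - 44975603/1814453040 = 15618766792717/1814453040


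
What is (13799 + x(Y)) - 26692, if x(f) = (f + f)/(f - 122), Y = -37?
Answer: -2049913/159 ≈ -12893.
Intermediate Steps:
x(f) = 2*f/(-122 + f) (x(f) = (2*f)/(-122 + f) = 2*f/(-122 + f))
(13799 + x(Y)) - 26692 = (13799 + 2*(-37)/(-122 - 37)) - 26692 = (13799 + 2*(-37)/(-159)) - 26692 = (13799 + 2*(-37)*(-1/159)) - 26692 = (13799 + 74/159) - 26692 = 2194115/159 - 26692 = -2049913/159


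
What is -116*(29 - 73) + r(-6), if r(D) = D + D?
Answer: 5092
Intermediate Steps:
r(D) = 2*D
-116*(29 - 73) + r(-6) = -116*(29 - 73) + 2*(-6) = -116*(-44) - 12 = 5104 - 12 = 5092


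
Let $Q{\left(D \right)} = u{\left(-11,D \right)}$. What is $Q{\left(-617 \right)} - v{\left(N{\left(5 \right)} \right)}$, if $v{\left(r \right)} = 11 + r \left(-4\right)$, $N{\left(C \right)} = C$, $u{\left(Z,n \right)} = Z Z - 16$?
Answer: $114$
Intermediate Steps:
$u{\left(Z,n \right)} = -16 + Z^{2}$ ($u{\left(Z,n \right)} = Z^{2} - 16 = -16 + Z^{2}$)
$Q{\left(D \right)} = 105$ ($Q{\left(D \right)} = -16 + \left(-11\right)^{2} = -16 + 121 = 105$)
$v{\left(r \right)} = 11 - 4 r$
$Q{\left(-617 \right)} - v{\left(N{\left(5 \right)} \right)} = 105 - \left(11 - 20\right) = 105 - -9 = 105 + 9 = 114$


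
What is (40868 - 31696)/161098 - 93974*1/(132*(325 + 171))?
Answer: -3634628567/2636852064 ≈ -1.3784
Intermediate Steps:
(40868 - 31696)/161098 - 93974*1/(132*(325 + 171)) = 9172*(1/161098) - 93974/(496*132) = 4586/80549 - 93974/65472 = 4586/80549 - 93974*1/65472 = 4586/80549 - 46987/32736 = -3634628567/2636852064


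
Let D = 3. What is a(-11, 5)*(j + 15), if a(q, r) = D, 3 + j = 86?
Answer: 294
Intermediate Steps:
j = 83 (j = -3 + 86 = 83)
a(q, r) = 3
a(-11, 5)*(j + 15) = 3*(83 + 15) = 3*98 = 294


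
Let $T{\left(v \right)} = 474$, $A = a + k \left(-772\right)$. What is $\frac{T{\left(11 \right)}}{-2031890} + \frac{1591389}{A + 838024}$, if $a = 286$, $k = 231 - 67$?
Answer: $\frac{179621669359}{80338898710} \approx 2.2358$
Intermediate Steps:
$k = 164$ ($k = 231 - 67 = 164$)
$A = -126322$ ($A = 286 + 164 \left(-772\right) = 286 - 126608 = -126322$)
$\frac{T{\left(11 \right)}}{-2031890} + \frac{1591389}{A + 838024} = \frac{474}{-2031890} + \frac{1591389}{-126322 + 838024} = 474 \left(- \frac{1}{2031890}\right) + \frac{1591389}{711702} = - \frac{237}{1015945} + 1591389 \cdot \frac{1}{711702} = - \frac{237}{1015945} + \frac{176821}{79078} = \frac{179621669359}{80338898710}$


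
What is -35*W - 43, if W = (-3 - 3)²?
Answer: -1303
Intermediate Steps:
W = 36 (W = (-6)² = 36)
-35*W - 43 = -35*36 - 43 = -1260 - 43 = -1303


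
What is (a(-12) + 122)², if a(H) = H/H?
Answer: 15129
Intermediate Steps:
a(H) = 1
(a(-12) + 122)² = (1 + 122)² = 123² = 15129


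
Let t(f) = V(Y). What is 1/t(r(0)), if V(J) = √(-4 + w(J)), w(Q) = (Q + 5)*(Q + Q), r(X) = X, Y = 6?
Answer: √2/16 ≈ 0.088388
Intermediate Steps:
w(Q) = 2*Q*(5 + Q) (w(Q) = (5 + Q)*(2*Q) = 2*Q*(5 + Q))
V(J) = √(-4 + 2*J*(5 + J))
t(f) = 8*√2 (t(f) = √2*√(-2 + 6*(5 + 6)) = √2*√(-2 + 6*11) = √2*√(-2 + 66) = √2*√64 = √2*8 = 8*√2)
1/t(r(0)) = 1/(8*√2) = √2/16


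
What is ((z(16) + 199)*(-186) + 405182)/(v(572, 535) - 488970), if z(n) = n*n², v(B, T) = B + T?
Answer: 393688/487863 ≈ 0.80696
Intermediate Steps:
z(n) = n³
((z(16) + 199)*(-186) + 405182)/(v(572, 535) - 488970) = ((16³ + 199)*(-186) + 405182)/((572 + 535) - 488970) = ((4096 + 199)*(-186) + 405182)/(1107 - 488970) = (4295*(-186) + 405182)/(-487863) = (-798870 + 405182)*(-1/487863) = -393688*(-1/487863) = 393688/487863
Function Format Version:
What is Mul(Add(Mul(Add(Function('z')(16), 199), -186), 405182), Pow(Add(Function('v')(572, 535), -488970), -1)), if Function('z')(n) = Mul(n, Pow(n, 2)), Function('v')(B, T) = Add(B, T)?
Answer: Rational(393688, 487863) ≈ 0.80696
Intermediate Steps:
Function('z')(n) = Pow(n, 3)
Mul(Add(Mul(Add(Function('z')(16), 199), -186), 405182), Pow(Add(Function('v')(572, 535), -488970), -1)) = Mul(Add(Mul(Add(Pow(16, 3), 199), -186), 405182), Pow(Add(Add(572, 535), -488970), -1)) = Mul(Add(Mul(Add(4096, 199), -186), 405182), Pow(Add(1107, -488970), -1)) = Mul(Add(Mul(4295, -186), 405182), Pow(-487863, -1)) = Mul(Add(-798870, 405182), Rational(-1, 487863)) = Mul(-393688, Rational(-1, 487863)) = Rational(393688, 487863)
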